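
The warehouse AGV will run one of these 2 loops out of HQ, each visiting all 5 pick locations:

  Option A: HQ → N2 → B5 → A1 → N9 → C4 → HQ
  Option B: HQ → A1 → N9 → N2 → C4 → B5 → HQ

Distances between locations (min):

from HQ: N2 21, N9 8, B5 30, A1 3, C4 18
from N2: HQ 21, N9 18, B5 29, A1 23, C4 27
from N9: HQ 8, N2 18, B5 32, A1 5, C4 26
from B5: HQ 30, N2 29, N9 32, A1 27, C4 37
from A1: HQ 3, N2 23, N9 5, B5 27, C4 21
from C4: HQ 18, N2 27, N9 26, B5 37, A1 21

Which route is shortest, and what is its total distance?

Shortest is Option B, total 120 min.

Option A: 21 + 29 + 27 + 5 + 26 + 18 = 126
Option B: 3 + 5 + 18 + 27 + 37 + 30 = 120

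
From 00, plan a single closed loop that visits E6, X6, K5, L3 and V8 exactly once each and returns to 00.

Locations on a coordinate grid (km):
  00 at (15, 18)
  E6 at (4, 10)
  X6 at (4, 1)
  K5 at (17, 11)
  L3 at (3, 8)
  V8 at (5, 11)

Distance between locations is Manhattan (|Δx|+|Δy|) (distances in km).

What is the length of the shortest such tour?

62 km — the shortest possible round trip.

With 5 stops there are 5!/2 = 60 distinct round trips (a route and its reverse cost the same).
00→E6→X6→K5→L3→V8→00: 19+9+23+17+5+17 = 90
00→E6→X6→K5→V8→L3→00: 19+9+23+12+5+22 = 90
00→E6→X6→L3→K5→V8→00: 19+9+8+17+12+17 = 82
00→E6→X6→L3→V8→K5→00: 19+9+8+5+12+9 = 62
00→E6→X6→V8→K5→L3→00: 19+9+11+12+17+22 = 90
00→E6→X6→V8→L3→K5→00: 19+9+11+5+17+9 = 70
00→E6→K5→X6→L3→V8→00: 19+14+23+8+5+17 = 86
00→E6→K5→X6→V8→L3→00: 19+14+23+11+5+22 = 94
00→E6→K5→L3→X6→V8→00: 19+14+17+8+11+17 = 86
00→E6→K5→L3→V8→X6→00: 19+14+17+5+11+28 = 94
00→E6→K5→V8→X6→L3→00: 19+14+12+11+8+22 = 86
00→E6→K5→V8→L3→X6→00: 19+14+12+5+8+28 = 86
00→E6→L3→X6→K5→V8→00: 19+3+8+23+12+17 = 82
00→E6→L3→X6→V8→K5→00: 19+3+8+11+12+9 = 62
… (46 more)
The minimum is 62.
One optimal route: 00 → E6 → X6 → L3 → V8 → K5 → 00 (or its reverse).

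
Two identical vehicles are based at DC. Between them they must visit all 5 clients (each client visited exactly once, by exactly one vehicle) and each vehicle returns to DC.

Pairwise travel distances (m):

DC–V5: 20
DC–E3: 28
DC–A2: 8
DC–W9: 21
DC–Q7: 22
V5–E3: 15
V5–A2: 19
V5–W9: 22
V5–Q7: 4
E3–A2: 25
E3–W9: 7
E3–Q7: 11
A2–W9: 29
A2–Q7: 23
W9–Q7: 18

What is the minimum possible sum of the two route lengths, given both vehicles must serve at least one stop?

Minimum combined distance: 79 m.

Try each way of splitting the stops between the two vehicles (each non-empty) and, for each split, find the best tour for each vehicle:
  {V5} + {E3, A2, W9, Q7}: 40 + 70 = 110
  {E3} + {V5, A2, W9, Q7}: 56 + 70 = 126
  {V5, E3} + {A2, W9, Q7}: 63 + 70 = 133
  {A2} + {V5, E3, W9, Q7}: 16 + 63 = 79
  {V5, A2} + {E3, W9, Q7}: 47 + 61 = 108
  {E3, A2} + {V5, W9, Q7}: 61 + 63 = 124
  … (15 splits in total)
Best: vehicle 1 DC → A2 → DC = 16; vehicle 2 DC → V5 → Q7 → E3 → W9 → DC = 63; combined 79.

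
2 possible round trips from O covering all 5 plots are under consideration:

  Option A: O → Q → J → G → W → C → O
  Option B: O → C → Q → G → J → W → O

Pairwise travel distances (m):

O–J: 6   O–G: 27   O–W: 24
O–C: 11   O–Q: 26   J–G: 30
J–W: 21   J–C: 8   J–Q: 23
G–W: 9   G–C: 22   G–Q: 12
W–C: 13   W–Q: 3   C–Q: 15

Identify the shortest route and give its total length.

Shortest is Option A, total 112 m.

Option A: 26 + 23 + 30 + 9 + 13 + 11 = 112
Option B: 11 + 15 + 12 + 30 + 21 + 24 = 113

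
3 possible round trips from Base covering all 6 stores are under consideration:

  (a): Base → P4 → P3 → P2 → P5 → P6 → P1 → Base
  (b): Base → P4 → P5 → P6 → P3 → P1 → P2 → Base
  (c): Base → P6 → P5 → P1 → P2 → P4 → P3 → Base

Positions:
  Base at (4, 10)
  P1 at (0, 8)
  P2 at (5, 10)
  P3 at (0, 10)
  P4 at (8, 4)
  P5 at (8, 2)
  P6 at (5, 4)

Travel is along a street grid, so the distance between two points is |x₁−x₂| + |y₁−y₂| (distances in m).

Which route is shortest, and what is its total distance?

(a): 10 + 14 + 5 + 11 + 5 + 9 + 6 = 60
(b): 10 + 2 + 5 + 11 + 2 + 7 + 1 = 38
(c): 7 + 5 + 14 + 7 + 9 + 14 + 4 = 60

38 m — (b) is the shortest.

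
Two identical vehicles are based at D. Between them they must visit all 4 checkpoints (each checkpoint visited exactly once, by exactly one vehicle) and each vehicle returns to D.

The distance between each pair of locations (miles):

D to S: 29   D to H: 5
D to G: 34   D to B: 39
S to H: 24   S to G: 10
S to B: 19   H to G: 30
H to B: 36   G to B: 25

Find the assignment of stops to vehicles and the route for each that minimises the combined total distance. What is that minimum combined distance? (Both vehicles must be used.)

There are 2^3 − 1 = 7 ways to divide the 4 stops into two non-empty groups. For each, the best each vehicle can do is its own shortest tour through its group:
  {S} + {H, G, B}: 58 + 99 = 157
  {H} + {S, G, B}: 10 + 102 = 112
  {S, H} + {G, B}: 58 + 98 = 156
  {G} + {S, H, B}: 68 + 87 = 155
  {S, G} + {H, B}: 73 + 80 = 153
  {H, G} + {S, B}: 69 + 87 = 156
  … (7 splits in total)
Best: vehicle 1 D → H → D = 10; vehicle 2 D → G → S → B → D = 102; combined 112.

112 miles — the smallest possible combined total.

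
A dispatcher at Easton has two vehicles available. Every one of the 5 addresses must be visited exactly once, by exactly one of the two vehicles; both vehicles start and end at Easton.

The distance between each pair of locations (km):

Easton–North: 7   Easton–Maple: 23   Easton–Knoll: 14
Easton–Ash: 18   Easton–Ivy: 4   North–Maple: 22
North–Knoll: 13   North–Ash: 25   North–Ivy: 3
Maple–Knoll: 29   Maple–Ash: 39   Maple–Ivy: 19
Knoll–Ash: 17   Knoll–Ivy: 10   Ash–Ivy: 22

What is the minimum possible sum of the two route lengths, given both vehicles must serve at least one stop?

101 km — the smallest possible combined total.

Check every non-empty split of the stops between the two vehicles; for each half take its own optimal tour:
  {North} + {Maple, Knoll, Ash, Ivy}: 14 + 87 = 101
  {Maple} + {North, Knoll, Ash, Ivy}: 46 + 55 = 101
  {North, Maple} + {Knoll, Ash, Ivy}: 52 + 49 = 101
  {Knoll} + {North, Maple, Ash, Ivy}: 28 + 86 = 114
  {North, Knoll} + {Maple, Ash, Ivy}: 34 + 80 = 114
  {Maple, Knoll} + {North, Ash, Ivy}: 66 + 50 = 116
  … (15 splits in total)
Best: vehicle 1 Easton → North → Easton = 14; vehicle 2 Easton → Maple → Ivy → Knoll → Ash → Easton = 87; combined 101.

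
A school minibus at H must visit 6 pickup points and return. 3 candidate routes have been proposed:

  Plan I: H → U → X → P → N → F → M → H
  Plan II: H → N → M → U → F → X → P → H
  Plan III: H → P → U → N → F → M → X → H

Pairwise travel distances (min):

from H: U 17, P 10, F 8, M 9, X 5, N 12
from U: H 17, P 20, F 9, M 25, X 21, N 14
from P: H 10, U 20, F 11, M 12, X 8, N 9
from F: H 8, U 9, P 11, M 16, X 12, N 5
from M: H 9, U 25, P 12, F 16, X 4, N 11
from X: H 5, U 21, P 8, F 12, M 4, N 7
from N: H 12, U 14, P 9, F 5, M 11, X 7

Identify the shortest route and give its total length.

Plan I: 17 + 21 + 8 + 9 + 5 + 16 + 9 = 85
Plan II: 12 + 11 + 25 + 9 + 12 + 8 + 10 = 87
Plan III: 10 + 20 + 14 + 5 + 16 + 4 + 5 = 74

Shortest is Plan III, total 74 min.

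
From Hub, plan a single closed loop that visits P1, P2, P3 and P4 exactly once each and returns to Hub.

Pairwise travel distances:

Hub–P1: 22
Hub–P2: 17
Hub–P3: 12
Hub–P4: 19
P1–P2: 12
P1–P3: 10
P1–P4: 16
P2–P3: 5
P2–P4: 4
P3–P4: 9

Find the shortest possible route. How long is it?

Minimum total distance: 57.

There are 12 distinct closed tours to check (reversals are equivalent).
Hub→P1→P2→P3→P4→Hub: 22+12+5+9+19 = 67
Hub→P1→P2→P4→P3→Hub: 22+12+4+9+12 = 59
Hub→P1→P3→P2→P4→Hub: 22+10+5+4+19 = 60
Hub→P1→P3→P4→P2→Hub: 22+10+9+4+17 = 62
Hub→P1→P4→P2→P3→Hub: 22+16+4+5+12 = 59
Hub→P1→P4→P3→P2→Hub: 22+16+9+5+17 = 69
Hub→P2→P1→P3→P4→Hub: 17+12+10+9+19 = 67
Hub→P2→P1→P4→P3→Hub: 17+12+16+9+12 = 66
Hub→P2→P3→P1→P4→Hub: 17+5+10+16+19 = 67
Hub→P2→P4→P1→P3→Hub: 17+4+16+10+12 = 59
Hub→P3→P1→P2→P4→Hub: 12+10+12+4+19 = 57
Hub→P3→P2→P1→P4→Hub: 12+5+12+16+19 = 64
The minimum is 57.
One optimal route: Hub → P3 → P1 → P2 → P4 → Hub (or its reverse).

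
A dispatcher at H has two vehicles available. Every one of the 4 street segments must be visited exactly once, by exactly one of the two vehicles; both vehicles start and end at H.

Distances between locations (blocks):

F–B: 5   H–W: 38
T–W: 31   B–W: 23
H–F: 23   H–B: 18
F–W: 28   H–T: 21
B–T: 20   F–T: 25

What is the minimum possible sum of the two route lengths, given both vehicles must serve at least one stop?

131 blocks — the smallest possible combined total.

Check every non-empty split of the stops between the two vehicles; for each half take its own optimal tour:
  {F} + {B, T, W}: 46 + 93 = 139
  {B} + {F, T, W}: 36 + 103 = 139
  {F, B} + {T, W}: 46 + 90 = 136
  {T} + {F, B, W}: 42 + 89 = 131
  {F, T} + {B, W}: 69 + 79 = 148
  {B, T} + {F, W}: 59 + 89 = 148
  … (7 splits in total)
Best: vehicle 1 H → T → H = 42; vehicle 2 H → F → B → W → H = 89; combined 131.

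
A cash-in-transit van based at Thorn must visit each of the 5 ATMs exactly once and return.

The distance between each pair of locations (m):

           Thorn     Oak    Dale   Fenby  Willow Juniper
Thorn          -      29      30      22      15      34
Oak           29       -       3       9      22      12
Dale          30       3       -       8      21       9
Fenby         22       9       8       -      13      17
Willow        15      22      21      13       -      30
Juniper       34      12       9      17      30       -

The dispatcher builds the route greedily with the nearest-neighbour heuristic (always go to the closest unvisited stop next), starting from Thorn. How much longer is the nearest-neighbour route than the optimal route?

Excess over optimum: 2 m.

From Thorn: Willow=15, Fenby=22, Oak=29, Dale=30, Juniper=34 → choose Willow (15).
From Willow: Fenby=13, Dale=21, Oak=22, Juniper=30 → choose Fenby (13).
From Fenby: Dale=8, Oak=9, Juniper=17 → choose Dale (8).
From Dale: Oak=3, Juniper=9 → choose Oak (3).
From Oak: Juniper=12 → choose Juniper (12).
NN route Thorn → Willow → Fenby → Dale → Oak → Juniper → Thorn costs 85.
Optimal: Thorn → Willow → Fenby → Oak → Dale → Juniper → Thorn costs 83 (by enumerating all 60 distinct tours).
Excess = 85 − 83 = 2.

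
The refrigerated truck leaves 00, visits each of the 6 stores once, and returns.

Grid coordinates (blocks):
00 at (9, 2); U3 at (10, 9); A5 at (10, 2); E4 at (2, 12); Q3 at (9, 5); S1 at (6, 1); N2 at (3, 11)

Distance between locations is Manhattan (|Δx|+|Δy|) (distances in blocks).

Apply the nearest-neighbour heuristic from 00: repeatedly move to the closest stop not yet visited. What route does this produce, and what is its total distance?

Total distance 40 blocks via the nearest-neighbour route 00 → A5 → Q3 → U3 → N2 → E4 → S1 → 00.

00 → [A5:1 / Q3:3 / S1:4 / U3:8 / N2:15 / E4:17] → A5 (1)
A5 → [Q3:4 / S1:5 / U3:7 / N2:16 / E4:18] → Q3 (4)
Q3 → [U3:5 / S1:7 / N2:12 / E4:14] → U3 (5)
U3 → [N2:9 / E4:11 / S1:12] → N2 (9)
N2 → [E4:2 / S1:13] → E4 (2)
E4 → [S1:15] → S1 (15)
Return S1→00: 4.
Total = 1 + 4 + 5 + 9 + 2 + 15 + 4 = 40.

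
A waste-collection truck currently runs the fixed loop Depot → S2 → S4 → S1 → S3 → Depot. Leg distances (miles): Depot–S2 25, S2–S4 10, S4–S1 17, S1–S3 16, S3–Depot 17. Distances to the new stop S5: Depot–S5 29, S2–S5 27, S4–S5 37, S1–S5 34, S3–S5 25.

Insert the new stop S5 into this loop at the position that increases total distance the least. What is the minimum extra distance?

Minimum extra distance: 31 miles, inserting S5 between Depot and S2.

Insertion cost between consecutive stops i–j is d(i,S5) + d(S5,j) − d(i,j):
  between Depot and S2: 29 + 27 − 25 = 31
  between S2 and S4: 27 + 37 − 10 = 54
  between S4 and S1: 37 + 34 − 17 = 54
  between S1 and S3: 34 + 25 − 16 = 43
  between S3 and Depot: 25 + 29 − 17 = 37
Cheapest insertion is between Depot and S2, adding 31.
New total = 85 + 31 = 116.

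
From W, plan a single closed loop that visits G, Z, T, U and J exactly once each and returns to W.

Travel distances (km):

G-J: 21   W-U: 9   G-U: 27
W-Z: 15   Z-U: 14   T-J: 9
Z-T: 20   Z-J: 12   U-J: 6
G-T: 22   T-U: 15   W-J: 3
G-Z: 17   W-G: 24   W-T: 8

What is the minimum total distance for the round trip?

Shortest round trip = 70 km.

There are 60 distinct closed tours to check (reversals are equivalent).
W-G-Z-T-U-J-W: 24+17+20+15+6+3 = 85
W-G-Z-T-J-U-W: 24+17+20+9+6+9 = 85
W-G-Z-U-T-J-W: 24+17+14+15+9+3 = 82
W-G-Z-U-J-T-W: 24+17+14+6+9+8 = 78
W-G-Z-J-T-U-W: 24+17+12+9+15+9 = 86
W-G-Z-J-U-T-W: 24+17+12+6+15+8 = 82
W-G-T-Z-U-J-W: 24+22+20+14+6+3 = 89
W-G-T-Z-J-U-W: 24+22+20+12+6+9 = 93
W-G-T-U-Z-J-W: 24+22+15+14+12+3 = 90
W-G-T-U-J-Z-W: 24+22+15+6+12+15 = 94
W-G-T-J-Z-U-W: 24+22+9+12+14+9 = 90
W-G-T-J-U-Z-W: 24+22+9+6+14+15 = 90
W-G-U-Z-T-J-W: 24+27+14+20+9+3 = 97
W-G-U-Z-J-T-W: 24+27+14+12+9+8 = 94
… (46 more)
W-T-G-Z-U-J-W: 8+22+17+14+6+3 = 70  ← best
The minimum is 70.
One optimal route: W → T → G → Z → U → J → W (or its reverse).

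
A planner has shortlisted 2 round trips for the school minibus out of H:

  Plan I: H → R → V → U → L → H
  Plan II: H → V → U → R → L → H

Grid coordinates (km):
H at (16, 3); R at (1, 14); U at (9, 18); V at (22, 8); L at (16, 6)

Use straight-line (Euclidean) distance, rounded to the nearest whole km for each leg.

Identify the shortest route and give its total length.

53 km — Plan II is the shortest.

Plan I: 19 + 22 + 16 + 14 + 3 = 74
Plan II: 8 + 16 + 9 + 17 + 3 = 53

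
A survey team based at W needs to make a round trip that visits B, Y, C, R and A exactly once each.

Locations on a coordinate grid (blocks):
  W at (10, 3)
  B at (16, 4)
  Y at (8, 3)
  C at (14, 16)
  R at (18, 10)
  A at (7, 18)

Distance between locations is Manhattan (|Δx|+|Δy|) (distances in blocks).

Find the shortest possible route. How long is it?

W → B → Y → C → R → A → W: 7+9+19+10+19+18 = 82
W → B → Y → C → A → R → W: 7+9+19+9+19+15 = 78
W → B → Y → R → C → A → W: 7+9+17+10+9+18 = 70
W → B → Y → R → A → C → W: 7+9+17+19+9+17 = 78
W → B → Y → A → C → R → W: 7+9+16+9+10+15 = 66
W → B → Y → A → R → C → W: 7+9+16+19+10+17 = 78
W → B → C → Y → R → A → W: 7+14+19+17+19+18 = 94
W → B → C → Y → A → R → W: 7+14+19+16+19+15 = 90
W → B → C → R → Y → A → W: 7+14+10+17+16+18 = 82
W → B → C → R → A → Y → W: 7+14+10+19+16+2 = 68
W → B → C → A → Y → R → W: 7+14+9+16+17+15 = 78
W → B → C → A → R → Y → W: 7+14+9+19+17+2 = 68
W → B → R → Y → C → A → W: 7+8+17+19+9+18 = 78
W → B → R → Y → A → C → W: 7+8+17+16+9+17 = 74
… (46 more)
W → B → R → C → A → Y → W: 7+8+10+9+16+2 = 52  ← best
The minimum is 52.
One optimal route: W → B → R → C → A → Y → W (or its reverse).

52 blocks — the shortest possible round trip.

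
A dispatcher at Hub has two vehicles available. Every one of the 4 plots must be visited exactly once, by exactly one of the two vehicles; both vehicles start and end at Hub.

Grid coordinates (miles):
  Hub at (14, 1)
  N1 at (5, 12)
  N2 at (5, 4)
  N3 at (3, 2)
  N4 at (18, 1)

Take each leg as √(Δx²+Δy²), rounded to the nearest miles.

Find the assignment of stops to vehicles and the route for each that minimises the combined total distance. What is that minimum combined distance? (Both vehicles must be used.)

Minimum combined distance: 44 miles.

Check every non-empty split of the stops between the two vehicles; for each half take its own optimal tour:
  {N1} + {N2, N3, N4}: 28 + 31 = 59
  {N2} + {N1, N3, N4}: 18 + 42 = 60
  {N1, N2} + {N3, N4}: 31 + 30 = 61
  {N3} + {N1, N2, N4}: 22 + 38 = 60
  {N1, N3} + {N2, N4}: 35 + 26 = 61
  {N2, N3} + {N1, N4}: 23 + 35 = 58
  … (7 splits in total)
  {N1, N2, N3} + {N4}: 36 + 8 = 44  ← best
Best: vehicle 1 Hub → N1 → N2 → N3 → Hub = 36; vehicle 2 Hub → N4 → Hub = 8; combined 44.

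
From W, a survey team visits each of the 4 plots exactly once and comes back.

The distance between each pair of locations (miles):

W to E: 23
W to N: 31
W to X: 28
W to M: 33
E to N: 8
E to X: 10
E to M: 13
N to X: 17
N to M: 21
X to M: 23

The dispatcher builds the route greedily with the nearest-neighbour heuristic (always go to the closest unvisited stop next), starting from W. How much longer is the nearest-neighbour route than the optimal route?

Excess over optimum: 5 miles.

From W: E=23, X=28, N=31, M=33 → choose E (23).
From E: N=8, X=10, M=13 → choose N (8).
From N: X=17, M=21 → choose X (17).
From X: M=23 → choose M (23).
NN route W → E → N → X → M → W costs 104.
Optimal: W → X → N → E → M → W costs 99 (by enumerating all 12 distinct tours).
Excess = 104 − 99 = 5.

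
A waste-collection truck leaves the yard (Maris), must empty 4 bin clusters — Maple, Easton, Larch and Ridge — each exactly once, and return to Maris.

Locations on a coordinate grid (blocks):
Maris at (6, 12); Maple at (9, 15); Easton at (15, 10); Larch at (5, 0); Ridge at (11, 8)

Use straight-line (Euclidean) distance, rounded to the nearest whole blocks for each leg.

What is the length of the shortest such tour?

With 4 stops there are 4!/2 = 12 distinct round trips (a route and its reverse cost the same).
Maris→Maple→Easton→Larch→Ridge→Maris: 4+8+14+10+6 = 42
Maris→Maple→Easton→Ridge→Larch→Maris: 4+8+4+10+12 = 38
Maris→Maple→Larch→Easton→Ridge→Maris: 4+16+14+4+6 = 44
Maris→Maple→Larch→Ridge→Easton→Maris: 4+16+10+4+9 = 43
Maris→Maple→Ridge→Easton→Larch→Maris: 4+7+4+14+12 = 41
Maris→Maple→Ridge→Larch→Easton→Maris: 4+7+10+14+9 = 44
Maris→Easton→Maple→Larch→Ridge→Maris: 9+8+16+10+6 = 49
Maris→Easton→Maple→Ridge→Larch→Maris: 9+8+7+10+12 = 46
Maris→Easton→Larch→Maple→Ridge→Maris: 9+14+16+7+6 = 52
Maris→Easton→Ridge→Maple→Larch→Maris: 9+4+7+16+12 = 48
Maris→Larch→Maple→Easton→Ridge→Maris: 12+16+8+4+6 = 46
Maris→Larch→Easton→Maple→Ridge→Maris: 12+14+8+7+6 = 47
The minimum is 38.
One optimal route: Maris → Maple → Easton → Ridge → Larch → Maris (or its reverse).

Shortest round trip = 38 blocks.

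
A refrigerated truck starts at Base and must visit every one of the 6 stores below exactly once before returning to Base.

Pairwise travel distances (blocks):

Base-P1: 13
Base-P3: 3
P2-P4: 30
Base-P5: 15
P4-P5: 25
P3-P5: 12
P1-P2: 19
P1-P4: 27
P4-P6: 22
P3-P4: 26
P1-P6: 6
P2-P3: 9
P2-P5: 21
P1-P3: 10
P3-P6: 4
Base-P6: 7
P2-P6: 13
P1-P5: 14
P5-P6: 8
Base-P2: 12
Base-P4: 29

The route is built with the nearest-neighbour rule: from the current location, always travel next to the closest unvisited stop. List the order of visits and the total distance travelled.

107 blocks along Base → P3 → P6 → P1 → P5 → P2 → P4 → Base.

From Base: distances to unvisited — P3=3, P6=7, P2=12, P1=13, P5=15, P4=29. Nearest is P3 (3).
From P3: distances to unvisited — P6=4, P2=9, P1=10, P5=12, P4=26. Nearest is P6 (4).
From P6: distances to unvisited — P1=6, P5=8, P2=13, P4=22. Nearest is P1 (6).
From P1: distances to unvisited — P5=14, P2=19, P4=27. Nearest is P5 (14).
From P5: distances to unvisited — P2=21, P4=25. Nearest is P2 (21).
From P2: distances to unvisited — P4=30. Nearest is P4 (30).
Return P4→Base: 29.
Total = 3 + 4 + 6 + 14 + 21 + 30 + 29 = 107.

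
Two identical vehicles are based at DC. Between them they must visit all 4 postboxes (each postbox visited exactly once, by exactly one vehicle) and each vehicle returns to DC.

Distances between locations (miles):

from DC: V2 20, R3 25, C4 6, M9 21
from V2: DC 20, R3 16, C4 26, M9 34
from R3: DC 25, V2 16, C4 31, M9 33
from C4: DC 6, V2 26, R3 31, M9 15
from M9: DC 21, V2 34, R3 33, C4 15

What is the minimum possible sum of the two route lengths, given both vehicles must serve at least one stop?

102 miles — the smallest possible combined total.

Check every non-empty split of the stops between the two vehicles; for each half take its own optimal tour:
  {V2} + {R3, C4, M9}: 40 + 79 = 119
  {R3} + {V2, C4, M9}: 50 + 75 = 125
  {V2, R3} + {C4, M9}: 61 + 42 = 103
  {C4} + {V2, R3, M9}: 12 + 90 = 102
  {V2, C4} + {R3, M9}: 52 + 79 = 131
  {R3, C4} + {V2, M9}: 62 + 75 = 137
  … (7 splits in total)
Best: vehicle 1 DC → C4 → DC = 12; vehicle 2 DC → V2 → R3 → M9 → DC = 90; combined 102.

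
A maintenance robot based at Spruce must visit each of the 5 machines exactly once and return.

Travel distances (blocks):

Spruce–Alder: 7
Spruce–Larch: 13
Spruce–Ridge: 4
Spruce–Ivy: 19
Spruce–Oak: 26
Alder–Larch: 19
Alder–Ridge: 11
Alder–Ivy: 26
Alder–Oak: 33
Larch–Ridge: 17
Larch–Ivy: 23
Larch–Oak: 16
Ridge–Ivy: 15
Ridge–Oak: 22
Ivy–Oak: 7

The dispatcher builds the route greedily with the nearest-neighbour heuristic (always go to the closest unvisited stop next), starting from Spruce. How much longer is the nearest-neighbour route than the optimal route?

Spruce: Ridge=4, Alder=7, Larch=13, Ivy=19, Oak=26 ⇒ Ridge
Ridge: Alder=11, Ivy=15, Larch=17, Oak=22 ⇒ Alder
Alder: Larch=19, Ivy=26, Oak=33 ⇒ Larch
Larch: Oak=16, Ivy=23 ⇒ Oak
Oak: Ivy=7 ⇒ Ivy
NN route Spruce → Ridge → Alder → Larch → Oak → Ivy → Spruce costs 76.
Optimal: Spruce → Alder → Larch → Oak → Ivy → Ridge → Spruce costs 68 (by enumerating all 60 distinct tours).
Excess = 76 − 68 = 8.

8 blocks longer than the optimal tour.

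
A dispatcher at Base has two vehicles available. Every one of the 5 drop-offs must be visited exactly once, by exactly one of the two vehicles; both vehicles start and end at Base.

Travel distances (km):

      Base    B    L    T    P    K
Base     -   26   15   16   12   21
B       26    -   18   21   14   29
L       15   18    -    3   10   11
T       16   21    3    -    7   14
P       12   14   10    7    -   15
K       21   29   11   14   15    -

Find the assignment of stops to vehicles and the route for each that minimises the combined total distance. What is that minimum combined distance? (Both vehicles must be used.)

Try each way of splitting the stops between the two vehicles (each non-empty) and, for each split, find the best tour for each vehicle:
  {B} + {L, T, P, K}: 52 + 54 = 106
  {L} + {B, T, P, K}: 30 + 82 = 112
  {B, L} + {T, P, K}: 59 + 54 = 113
  {T} + {B, L, P, K}: 32 + 76 = 108
  {B, T} + {L, P, K}: 63 + 53 = 116
  {L, T} + {B, P, K}: 34 + 76 = 110
  … (15 splits in total)
  {B, P} + {L, T, K}: 52 + 51 = 103  ← best
Best: vehicle 1 Base → B → P → Base = 52; vehicle 2 Base → T → L → K → Base = 51; combined 103.

103 km — the smallest possible combined total.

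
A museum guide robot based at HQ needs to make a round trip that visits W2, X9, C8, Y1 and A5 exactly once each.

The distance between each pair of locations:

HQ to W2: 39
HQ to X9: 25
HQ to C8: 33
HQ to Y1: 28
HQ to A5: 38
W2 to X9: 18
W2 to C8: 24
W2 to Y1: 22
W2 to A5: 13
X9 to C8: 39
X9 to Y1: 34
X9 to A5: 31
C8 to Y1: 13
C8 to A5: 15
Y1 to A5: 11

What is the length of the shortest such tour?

112 — the shortest possible round trip.

HQ - W2 - X9 - C8 - Y1 - A5 - HQ: 39+18+39+13+11+38 = 158
HQ - W2 - X9 - C8 - A5 - Y1 - HQ: 39+18+39+15+11+28 = 150
HQ - W2 - X9 - Y1 - C8 - A5 - HQ: 39+18+34+13+15+38 = 157
HQ - W2 - X9 - Y1 - A5 - C8 - HQ: 39+18+34+11+15+33 = 150
HQ - W2 - X9 - A5 - C8 - Y1 - HQ: 39+18+31+15+13+28 = 144
HQ - W2 - X9 - A5 - Y1 - C8 - HQ: 39+18+31+11+13+33 = 145
HQ - W2 - C8 - X9 - Y1 - A5 - HQ: 39+24+39+34+11+38 = 185
HQ - W2 - C8 - X9 - A5 - Y1 - HQ: 39+24+39+31+11+28 = 172
HQ - W2 - C8 - Y1 - X9 - A5 - HQ: 39+24+13+34+31+38 = 179
HQ - W2 - C8 - Y1 - A5 - X9 - HQ: 39+24+13+11+31+25 = 143
HQ - W2 - C8 - A5 - X9 - Y1 - HQ: 39+24+15+31+34+28 = 171
HQ - W2 - C8 - A5 - Y1 - X9 - HQ: 39+24+15+11+34+25 = 148
HQ - W2 - Y1 - X9 - C8 - A5 - HQ: 39+22+34+39+15+38 = 187
HQ - W2 - Y1 - X9 - A5 - C8 - HQ: 39+22+34+31+15+33 = 174
… (46 more)
HQ - X9 - W2 - A5 - C8 - Y1 - HQ: 25+18+13+15+13+28 = 112  ← best
The minimum is 112.
One optimal route: HQ → X9 → W2 → A5 → C8 → Y1 → HQ (or its reverse).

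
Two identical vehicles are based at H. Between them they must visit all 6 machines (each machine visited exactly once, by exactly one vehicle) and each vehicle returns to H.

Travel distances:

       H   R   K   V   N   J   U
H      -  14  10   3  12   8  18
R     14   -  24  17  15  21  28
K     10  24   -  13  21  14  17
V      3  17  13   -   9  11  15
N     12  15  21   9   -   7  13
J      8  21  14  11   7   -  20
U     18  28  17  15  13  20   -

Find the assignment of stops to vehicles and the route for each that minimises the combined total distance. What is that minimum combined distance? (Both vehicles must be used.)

Try each way of splitting the stops between the two vehicles (each non-empty) and, for each split, find the best tour for each vehicle:
  {R} + {K, V, N, J, U}: 28 + 61 = 89
  {K} + {R, V, N, J, U}: 20 + 73 = 93
  {R, K} + {V, N, J, U}: 48 + 46 = 94
  {V} + {R, K, N, J, U}: 6 + 81 = 87
  {R, V} + {K, N, J, U}: 34 + 55 = 89
  {K, V} + {R, N, J, U}: 26 + 70 = 96
  … (31 splits in total)
Best: vehicle 1 H → V → H = 6; vehicle 2 H → R → N → U → K → J → H = 81; combined 87.

Minimum combined distance: 87.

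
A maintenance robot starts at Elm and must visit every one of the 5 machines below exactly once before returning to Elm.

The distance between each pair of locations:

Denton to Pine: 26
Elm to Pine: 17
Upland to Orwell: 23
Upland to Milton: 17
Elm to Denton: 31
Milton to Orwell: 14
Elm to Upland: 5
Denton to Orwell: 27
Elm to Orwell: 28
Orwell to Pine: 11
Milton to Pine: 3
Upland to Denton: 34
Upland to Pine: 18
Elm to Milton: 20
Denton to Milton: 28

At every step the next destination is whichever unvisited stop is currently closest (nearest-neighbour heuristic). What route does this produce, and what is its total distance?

Nearest-neighbour total = 94; route Elm → Upland → Milton → Pine → Orwell → Denton → Elm.

Elm → [Upland:5 / Pine:17 / Milton:20 / Orwell:28 / Denton:31] → Upland (5)
Upland → [Milton:17 / Pine:18 / Orwell:23 / Denton:34] → Milton (17)
Milton → [Pine:3 / Orwell:14 / Denton:28] → Pine (3)
Pine → [Orwell:11 / Denton:26] → Orwell (11)
Orwell → [Denton:27] → Denton (27)
Return Denton→Elm: 31.
Total = 5 + 17 + 3 + 11 + 27 + 31 = 94.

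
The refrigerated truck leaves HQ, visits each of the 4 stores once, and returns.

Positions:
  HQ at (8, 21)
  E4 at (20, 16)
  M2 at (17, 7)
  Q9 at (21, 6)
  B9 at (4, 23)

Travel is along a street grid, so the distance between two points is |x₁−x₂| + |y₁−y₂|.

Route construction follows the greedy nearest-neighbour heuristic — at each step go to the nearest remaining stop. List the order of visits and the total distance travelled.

Nearest-neighbour total = 68; route HQ → B9 → E4 → Q9 → M2 → HQ.

At HQ the remaining stops are B9 6, E4 17, M2 23, Q9 28; go to B9.
At B9 the remaining stops are E4 23, M2 29, Q9 34; go to E4.
At E4 the remaining stops are Q9 11, M2 12; go to Q9.
At Q9 the remaining stops are M2 5; go to M2.
Return M2→HQ: 23.
Total = 6 + 23 + 11 + 5 + 23 = 68.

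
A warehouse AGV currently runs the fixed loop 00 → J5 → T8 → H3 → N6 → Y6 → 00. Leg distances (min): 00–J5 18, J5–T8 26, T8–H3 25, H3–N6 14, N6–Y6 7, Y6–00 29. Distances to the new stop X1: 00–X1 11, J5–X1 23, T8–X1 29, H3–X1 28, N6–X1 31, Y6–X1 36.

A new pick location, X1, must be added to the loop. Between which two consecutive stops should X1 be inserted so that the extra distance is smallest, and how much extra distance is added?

Minimum extra distance: 16 min, inserting X1 between 00 and J5.

Insertion cost between consecutive stops i–j is d(i,X1) + d(X1,j) − d(i,j):
  between 00 and J5: 11 + 23 − 18 = 16
  between J5 and T8: 23 + 29 − 26 = 26
  between T8 and H3: 29 + 28 − 25 = 32
  between H3 and N6: 28 + 31 − 14 = 45
  between N6 and Y6: 31 + 36 − 7 = 60
  between Y6 and 00: 36 + 11 − 29 = 18
Cheapest insertion is between 00 and J5, adding 16.
New total = 119 + 16 = 135.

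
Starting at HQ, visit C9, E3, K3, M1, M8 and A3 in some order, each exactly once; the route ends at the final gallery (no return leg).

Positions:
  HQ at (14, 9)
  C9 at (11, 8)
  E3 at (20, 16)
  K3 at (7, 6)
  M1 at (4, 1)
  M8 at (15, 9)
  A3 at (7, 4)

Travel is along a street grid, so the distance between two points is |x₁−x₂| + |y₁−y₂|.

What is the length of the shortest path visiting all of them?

There are 6! = 720 possible orderings.
HQ - C9 - E3 - K3 - M1 - M8 - A3: 4+17+23+8+19+13 = 84
HQ - C9 - E3 - K3 - M1 - A3 - M8: 4+17+23+8+6+13 = 71
HQ - C9 - E3 - K3 - M8 - M1 - A3: 4+17+23+11+19+6 = 80
HQ - C9 - E3 - K3 - M8 - A3 - M1: 4+17+23+11+13+6 = 74
HQ - C9 - E3 - K3 - A3 - M1 - M8: 4+17+23+2+6+19 = 71
HQ - C9 - E3 - K3 - A3 - M8 - M1: 4+17+23+2+13+19 = 78
HQ - C9 - E3 - M1 - K3 - M8 - A3: 4+17+31+8+11+13 = 84
HQ - C9 - E3 - M1 - K3 - A3 - M8: 4+17+31+8+2+13 = 75
… (712 more)
HQ - E3 - M8 - C9 - K3 - A3 - M1: 13+12+5+6+2+6 = 44  ← best
The minimum is 44.
One shortest path: HQ → E3 → M8 → C9 → K3 → A3 → M1.

Minimum one-way distance = 44.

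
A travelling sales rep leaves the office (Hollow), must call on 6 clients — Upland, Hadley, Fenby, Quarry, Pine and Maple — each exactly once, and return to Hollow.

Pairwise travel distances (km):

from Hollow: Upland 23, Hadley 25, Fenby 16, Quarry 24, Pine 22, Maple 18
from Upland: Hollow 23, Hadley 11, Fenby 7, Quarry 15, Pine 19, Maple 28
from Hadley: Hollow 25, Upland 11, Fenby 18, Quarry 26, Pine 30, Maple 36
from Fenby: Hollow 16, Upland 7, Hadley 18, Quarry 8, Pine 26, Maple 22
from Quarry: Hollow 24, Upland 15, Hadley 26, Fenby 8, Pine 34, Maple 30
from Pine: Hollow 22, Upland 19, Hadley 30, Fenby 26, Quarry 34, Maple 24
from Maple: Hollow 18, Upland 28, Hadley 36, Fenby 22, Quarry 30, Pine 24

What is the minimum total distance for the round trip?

Shortest round trip = 122 km.

Hollow-Upland-Hadley-Fenby-Quarry-Pine-Maple-Hollow: 23+11+18+8+34+24+18 = 136
Hollow-Upland-Hadley-Fenby-Quarry-Maple-Pine-Hollow: 23+11+18+8+30+24+22 = 136
Hollow-Upland-Hadley-Fenby-Pine-Quarry-Maple-Hollow: 23+11+18+26+34+30+18 = 160
Hollow-Upland-Hadley-Fenby-Pine-Maple-Quarry-Hollow: 23+11+18+26+24+30+24 = 156
Hollow-Upland-Hadley-Fenby-Maple-Quarry-Pine-Hollow: 23+11+18+22+30+34+22 = 160
Hollow-Upland-Hadley-Fenby-Maple-Pine-Quarry-Hollow: 23+11+18+22+24+34+24 = 156
Hollow-Upland-Hadley-Quarry-Fenby-Pine-Maple-Hollow: 23+11+26+8+26+24+18 = 136
Hollow-Upland-Hadley-Quarry-Fenby-Maple-Pine-Hollow: 23+11+26+8+22+24+22 = 136
… (352 more)
Hollow-Fenby-Quarry-Upland-Hadley-Pine-Maple-Hollow: 16+8+15+11+30+24+18 = 122  ← best
The minimum is 122.
One optimal route: Hollow → Fenby → Quarry → Upland → Hadley → Pine → Maple → Hollow (or its reverse).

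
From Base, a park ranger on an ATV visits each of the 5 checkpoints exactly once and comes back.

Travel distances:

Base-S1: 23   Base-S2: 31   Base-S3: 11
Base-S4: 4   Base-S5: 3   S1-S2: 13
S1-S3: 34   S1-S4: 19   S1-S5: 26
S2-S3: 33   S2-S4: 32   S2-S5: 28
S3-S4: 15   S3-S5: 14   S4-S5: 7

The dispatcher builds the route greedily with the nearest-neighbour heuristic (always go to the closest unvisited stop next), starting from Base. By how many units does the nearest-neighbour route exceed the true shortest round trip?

Base: S5=3, S4=4, S3=11, S1=23, S2=31 ⇒ S5
S5: S4=7, S3=14, S1=26, S2=28 ⇒ S4
S4: S3=15, S1=19, S2=32 ⇒ S3
S3: S2=33, S1=34 ⇒ S2
S2: S1=13 ⇒ S1
NN route Base → S5 → S4 → S3 → S2 → S1 → Base costs 94.
Optimal: Base → S3 → S2 → S1 → S4 → S5 → Base costs 86 (by enumerating all 60 distinct tours).
Excess = 94 − 86 = 8.

The nearest-neighbour route is 8 longer than optimal.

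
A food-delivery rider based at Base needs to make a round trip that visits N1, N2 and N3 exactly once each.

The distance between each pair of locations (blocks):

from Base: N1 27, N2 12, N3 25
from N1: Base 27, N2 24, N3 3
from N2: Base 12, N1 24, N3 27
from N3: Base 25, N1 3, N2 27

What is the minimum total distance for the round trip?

64 blocks — the shortest possible round trip.

Base-N1-N2-N3-Base: 27+24+27+25 = 103
Base-N1-N3-N2-Base: 27+3+27+12 = 69
Base-N2-N1-N3-Base: 12+24+3+25 = 64
The minimum is 64.
One optimal route: Base → N2 → N1 → N3 → Base (or its reverse).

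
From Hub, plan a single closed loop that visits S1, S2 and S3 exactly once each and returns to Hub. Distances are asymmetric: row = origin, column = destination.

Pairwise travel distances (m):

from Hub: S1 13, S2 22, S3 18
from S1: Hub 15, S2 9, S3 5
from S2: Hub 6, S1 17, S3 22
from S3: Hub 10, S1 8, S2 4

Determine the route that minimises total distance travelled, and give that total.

Hub-S1-S2-S3-Hub: 13+9+22+10 = 54
Hub-S1-S3-S2-Hub: 13+5+4+6 = 28
Hub-S2-S1-S3-Hub: 22+17+5+10 = 54
Hub-S2-S3-S1-Hub: 22+22+8+15 = 67
Hub-S3-S1-S2-Hub: 18+8+9+6 = 41
Hub-S3-S2-S1-Hub: 18+4+17+15 = 54
The minimum is 28.
One optimal route: Hub → S1 → S3 → S2 → Hub.

28 m — the shortest possible round trip.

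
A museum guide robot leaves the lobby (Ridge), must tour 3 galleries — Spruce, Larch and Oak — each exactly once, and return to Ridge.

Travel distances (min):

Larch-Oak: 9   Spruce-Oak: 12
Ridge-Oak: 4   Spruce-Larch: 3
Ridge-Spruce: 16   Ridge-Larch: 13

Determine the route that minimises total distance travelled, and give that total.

With 3 stops there are 3!/2 = 3 distinct round trips (a route and its reverse cost the same).
Ridge-Spruce-Larch-Oak-Ridge: 16+3+9+4 = 32
Ridge-Spruce-Oak-Larch-Ridge: 16+12+9+13 = 50
Ridge-Larch-Spruce-Oak-Ridge: 13+3+12+4 = 32
The minimum is 32.
One optimal route: Ridge → Spruce → Larch → Oak → Ridge (or its reverse).

32 min — the shortest possible round trip.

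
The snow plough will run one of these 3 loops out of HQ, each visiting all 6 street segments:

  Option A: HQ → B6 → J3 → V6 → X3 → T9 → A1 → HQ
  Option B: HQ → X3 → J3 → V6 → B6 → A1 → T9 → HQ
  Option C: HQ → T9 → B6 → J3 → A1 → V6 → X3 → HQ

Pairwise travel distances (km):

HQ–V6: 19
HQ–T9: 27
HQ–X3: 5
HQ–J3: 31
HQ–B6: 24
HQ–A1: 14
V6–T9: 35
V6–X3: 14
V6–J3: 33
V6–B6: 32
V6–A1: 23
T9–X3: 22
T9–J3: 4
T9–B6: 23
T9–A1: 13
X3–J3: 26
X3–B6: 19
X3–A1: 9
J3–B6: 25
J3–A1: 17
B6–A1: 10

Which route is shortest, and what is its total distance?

Option A: 24 + 25 + 33 + 14 + 22 + 13 + 14 = 145
Option B: 5 + 26 + 33 + 32 + 10 + 13 + 27 = 146
Option C: 27 + 23 + 25 + 17 + 23 + 14 + 5 = 134

Shortest is Option C, total 134 km.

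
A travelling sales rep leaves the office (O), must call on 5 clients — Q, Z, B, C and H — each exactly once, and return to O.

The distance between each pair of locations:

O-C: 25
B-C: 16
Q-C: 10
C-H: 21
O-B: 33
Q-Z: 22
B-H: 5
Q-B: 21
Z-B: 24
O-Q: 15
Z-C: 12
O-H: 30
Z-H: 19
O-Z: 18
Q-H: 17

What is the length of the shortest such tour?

With 5 stops there are 5!/2 = 60 distinct round trips (a route and its reverse cost the same).
O - Q - Z - B - C - H - O: 15+22+24+16+21+30 = 128
O - Q - Z - B - H - C - O: 15+22+24+5+21+25 = 112
O - Q - Z - C - B - H - O: 15+22+12+16+5+30 = 100
O - Q - Z - C - H - B - O: 15+22+12+21+5+33 = 108
O - Q - Z - H - B - C - O: 15+22+19+5+16+25 = 102
O - Q - Z - H - C - B - O: 15+22+19+21+16+33 = 126
O - Q - B - Z - C - H - O: 15+21+24+12+21+30 = 123
O - Q - B - Z - H - C - O: 15+21+24+19+21+25 = 125
O - Q - B - C - Z - H - O: 15+21+16+12+19+30 = 113
O - Q - B - C - H - Z - O: 15+21+16+21+19+18 = 110
O - Q - B - H - Z - C - O: 15+21+5+19+12+25 = 97
O - Q - B - H - C - Z - O: 15+21+5+21+12+18 = 92
O - Q - C - Z - B - H - O: 15+10+12+24+5+30 = 96
O - Q - C - Z - H - B - O: 15+10+12+19+5+33 = 94
… (46 more)
O - Q - C - B - H - Z - O: 15+10+16+5+19+18 = 83  ← best
The minimum is 83.
One optimal route: O → Q → C → B → H → Z → O (or its reverse).

Shortest round trip = 83.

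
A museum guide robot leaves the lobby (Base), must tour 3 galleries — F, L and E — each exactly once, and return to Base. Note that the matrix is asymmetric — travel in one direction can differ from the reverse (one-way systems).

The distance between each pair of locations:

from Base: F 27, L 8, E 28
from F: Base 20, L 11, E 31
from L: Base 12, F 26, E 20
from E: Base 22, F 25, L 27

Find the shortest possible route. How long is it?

Base → F → L → E → Base: 27+11+20+22 = 80
Base → F → E → L → Base: 27+31+27+12 = 97
Base → L → F → E → Base: 8+26+31+22 = 87
Base → L → E → F → Base: 8+20+25+20 = 73
Base → E → F → L → Base: 28+25+11+12 = 76
Base → E → L → F → Base: 28+27+26+20 = 101
The minimum is 73.
One optimal route: Base → L → E → F → Base.

Shortest round trip = 73.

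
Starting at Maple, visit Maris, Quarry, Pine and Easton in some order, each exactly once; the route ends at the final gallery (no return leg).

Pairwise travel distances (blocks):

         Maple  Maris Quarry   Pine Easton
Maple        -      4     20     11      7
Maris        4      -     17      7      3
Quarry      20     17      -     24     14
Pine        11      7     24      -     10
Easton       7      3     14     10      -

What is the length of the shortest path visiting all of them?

Minimum one-way distance = 35 blocks.

There are 4! = 24 possible orderings.
Maple - Maris - Quarry - Pine - Easton: 4+17+24+10 = 55
Maple - Maris - Quarry - Easton - Pine: 4+17+14+10 = 45
Maple - Maris - Pine - Quarry - Easton: 4+7+24+14 = 49
Maple - Maris - Pine - Easton - Quarry: 4+7+10+14 = 35
Maple - Maris - Easton - Quarry - Pine: 4+3+14+24 = 45
Maple - Maris - Easton - Pine - Quarry: 4+3+10+24 = 41
Maple - Quarry - Maris - Pine - Easton: 20+17+7+10 = 54
Maple - Quarry - Maris - Easton - Pine: 20+17+3+10 = 50
Maple - Quarry - Pine - Maris - Easton: 20+24+7+3 = 54
Maple - Quarry - Pine - Easton - Maris: 20+24+10+3 = 57
Maple - Quarry - Easton - Maris - Pine: 20+14+3+7 = 44
Maple - Quarry - Easton - Pine - Maris: 20+14+10+7 = 51
Maple - Pine - Maris - Quarry - Easton: 11+7+17+14 = 49
Maple - Pine - Maris - Easton - Quarry: 11+7+3+14 = 35
… (10 more)
The minimum is 35.
One shortest path: Maple → Maris → Pine → Easton → Quarry.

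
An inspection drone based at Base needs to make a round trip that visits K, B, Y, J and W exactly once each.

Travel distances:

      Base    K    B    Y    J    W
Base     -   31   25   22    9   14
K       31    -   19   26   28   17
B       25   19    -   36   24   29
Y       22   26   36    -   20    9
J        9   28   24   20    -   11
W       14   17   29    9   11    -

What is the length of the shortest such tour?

Minimum total distance: 99.

There are 60 distinct closed tours to check (reversals are equivalent).
Base→K→B→Y→J→W→Base: 31+19+36+20+11+14 = 131
Base→K→B→Y→W→J→Base: 31+19+36+9+11+9 = 115
Base→K→B→J→Y→W→Base: 31+19+24+20+9+14 = 117
Base→K→B→J→W→Y→Base: 31+19+24+11+9+22 = 116
Base→K→B→W→Y→J→Base: 31+19+29+9+20+9 = 117
Base→K→B→W→J→Y→Base: 31+19+29+11+20+22 = 132
Base→K→Y→B→J→W→Base: 31+26+36+24+11+14 = 142
Base→K→Y→B→W→J→Base: 31+26+36+29+11+9 = 142
Base→K→Y→J→B→W→Base: 31+26+20+24+29+14 = 144
Base→K→Y→J→W→B→Base: 31+26+20+11+29+25 = 142
Base→K→Y→W→B→J→Base: 31+26+9+29+24+9 = 128
Base→K→Y→W→J→B→Base: 31+26+9+11+24+25 = 126
Base→K→J→B→Y→W→Base: 31+28+24+36+9+14 = 142
Base→K→J→B→W→Y→Base: 31+28+24+29+9+22 = 143
… (46 more)
Base→B→K→Y→W→J→Base: 25+19+26+9+11+9 = 99  ← best
The minimum is 99.
One optimal route: Base → B → K → Y → W → J → Base (or its reverse).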